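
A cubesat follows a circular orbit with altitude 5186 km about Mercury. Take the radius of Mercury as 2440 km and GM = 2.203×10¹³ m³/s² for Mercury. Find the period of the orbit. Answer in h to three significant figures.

T ≈ 7.83 h

r = 2440 + 5186 = 7626.0 km = 7.6260×10⁶ m.
Kepler's third law: T = 2π√(r³/μ) = 2π√((7.626×10⁶)³ / 2.203×10¹³).
r³/μ = 2.013×10⁷ s², so T = 2π × 4.487×10³ = 2.819×10⁴ s.
Converting: 2.819×10⁴ s ÷ 3600 = 7.831 h.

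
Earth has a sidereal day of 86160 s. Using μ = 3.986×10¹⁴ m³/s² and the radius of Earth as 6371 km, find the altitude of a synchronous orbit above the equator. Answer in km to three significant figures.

h_sync ≈ 35800 km

A synchronous orbit has period T, so by Kepler's third law a = (μT²/4π²)^(1/3).
μT²/4π² = 3.986×10¹⁴ × (8.616×10⁴)² / 39.48 = 7.495×10²² m³.
a = 4.216×10⁷ m = 42163 km.
Altitude h = a − R = 42163 − 6371 = 35792 km.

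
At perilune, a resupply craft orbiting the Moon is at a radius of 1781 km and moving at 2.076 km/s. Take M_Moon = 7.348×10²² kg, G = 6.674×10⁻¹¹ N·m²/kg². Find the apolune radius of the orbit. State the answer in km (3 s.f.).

μ = GM = 6.674×10⁻¹¹ × 7.348×10²² = 4.904×10¹² m³/s².
r_p = 1.781×10⁶ m.
Specific energy ε = v²/2 − μ/r = -5.987×10⁵ J/kg, so a = −μ/(2ε) = 4.096×10⁶ m.
The apsides satisfy r_p + r_a = 2a, so the apolune radius is 2a − r_p = 6.411×10⁶ m = 6410.8 km.

apolune radius ≈ 6410 km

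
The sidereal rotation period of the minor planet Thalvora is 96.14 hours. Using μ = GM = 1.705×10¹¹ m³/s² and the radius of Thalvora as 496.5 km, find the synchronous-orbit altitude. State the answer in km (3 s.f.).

h_sync ≈ 7530 km

T = 96.14 hours = 3.461×10⁵ s.
A synchronous orbit has period T, so by Kepler's third law a = (μT²/4π²)^(1/3).
μT²/4π² = 1.705×10¹¹ × (3.461×10⁵)² / 39.48 = 5.173×10²⁰ m³.
a = 8.028×10⁶ m = 8027.7 km.
Altitude h = a − R = 8027.7 − 496.5 = 7531.2 km.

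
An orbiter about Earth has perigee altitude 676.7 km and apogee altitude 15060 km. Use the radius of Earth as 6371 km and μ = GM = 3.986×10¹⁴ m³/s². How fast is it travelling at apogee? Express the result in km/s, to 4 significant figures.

v ≈ 3.034 km/s

r_p = 6371 + 676.7 = 7047.7 km = 7.0477×10⁶ m.
r_a = 6371 + 15060 = 21431 km = 2.1431×10⁷ m.
Semi-major axis a = (r_p + r_a)/2 = 14239 km = 1.424×10⁷ m.
Vis-viva: v² = μ(2/r − 1/a) = 3.986×10¹⁴ × (9.332×10⁻⁸ − 7.023×10⁻⁸) = 9.206×10⁶ m²/s².
v = 3034 m/s = 3.034 km/s.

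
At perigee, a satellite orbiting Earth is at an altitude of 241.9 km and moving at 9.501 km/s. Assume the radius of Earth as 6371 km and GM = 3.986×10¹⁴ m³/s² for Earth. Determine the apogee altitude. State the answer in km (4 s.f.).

r_p = 6371 + 241.9 = 6612.9 km = 6.613×10⁶ m.
Specific energy ε = v²/2 − μ/r = -1.514×10⁷ J/kg, so a = −μ/(2ε) = 1.316×10⁷ m.
The apsides satisfy r_p + r_a = 2a, so the apogee radius is 2a − r_p = 1.971×10⁷ m = 19712 km.
Apogee altitude = 19712 − 6371 = 13341 km.

apogee altitude ≈ 13340 km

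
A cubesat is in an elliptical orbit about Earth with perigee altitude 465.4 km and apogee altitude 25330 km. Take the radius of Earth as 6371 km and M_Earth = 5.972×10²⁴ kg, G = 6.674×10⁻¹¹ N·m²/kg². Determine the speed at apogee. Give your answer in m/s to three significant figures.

v ≈ 2110 m/s

μ = GM = 6.674×10⁻¹¹ × 5.972×10²⁴ = 3.986×10¹⁴ m³/s².
r_p = 6371 + 465.4 = 6836.4 km = 6.8364×10⁶ m.
r_a = 6371 + 25330 = 31701 km = 3.1701×10⁷ m.
Semi-major axis a = (r_p + r_a)/2 = 19269 km = 1.927×10⁷ m.
Vis-viva: v² = μ(2/r − 1/a) = 3.986×10¹⁴ × (6.309×10⁻⁸ − 5.190×10⁻⁸) = 4.461×10⁶ m²/s².
v = 2112 m/s.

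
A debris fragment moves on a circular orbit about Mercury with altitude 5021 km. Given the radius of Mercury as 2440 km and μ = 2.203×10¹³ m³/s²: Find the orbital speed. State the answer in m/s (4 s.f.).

r = 2440 + 5021 = 7461.0 km = 7.4610×10⁶ m.
For a circular orbit v = √(μ/r) = √(2.203×10¹³ / 7.461×10⁶) = √(2.953×10⁶) = 1718 m/s.

v ≈ 1718 m/s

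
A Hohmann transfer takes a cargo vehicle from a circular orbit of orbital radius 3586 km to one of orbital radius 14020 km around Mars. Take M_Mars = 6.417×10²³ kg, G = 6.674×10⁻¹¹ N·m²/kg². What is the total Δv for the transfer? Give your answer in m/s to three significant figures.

μ = GM = 6.674×10⁻¹¹ × 6.417×10²³ = 4.283×10¹³ m³/s².
r₁ = 3586 km = 3.586×10⁶ m.
r₂ = 14020 km = 1.402×10⁷ m.
Transfer ellipse a_t = (r₁ + r₂)/2 = 8.803×10⁶ m.
At r₁: circular v_c1 = √(μ/r₁) = 3456 m/s; transfer-periapsis v_p = √[μ(2/r₁ − 1/a_t)] = 4361 m/s.
Δv₁ = v_p − v_c1 = 905.4 m/s.
At r₂: circular v_c2 = √(μ/r₂) = 1748 m/s; transfer-apoapsis v_a = √[μ(2/r₂ − 1/a_t)] = 1116 m/s.
Δv₂ = v_c2 − v_a = 632.3 m/s.
Total Δv = Δv₁ + Δv₂ = 1538 m/s.

Δv_total ≈ 1540 m/s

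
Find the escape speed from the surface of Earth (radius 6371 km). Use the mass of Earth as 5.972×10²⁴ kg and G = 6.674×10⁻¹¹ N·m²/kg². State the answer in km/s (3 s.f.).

v_esc ≈ 11.2 km/s

μ = GM = 6.674×10⁻¹¹ × 5.972×10²⁴ = 3.986×10¹⁴ m³/s².
r = R = 6.371×10⁶ m.
Escape speed v_esc = √(2μ/r) = √(2 × 3.986×10¹⁴ / 6.371×10⁶) = √(1.251×10⁸) = 11190 m/s.
= 11.19 km/s.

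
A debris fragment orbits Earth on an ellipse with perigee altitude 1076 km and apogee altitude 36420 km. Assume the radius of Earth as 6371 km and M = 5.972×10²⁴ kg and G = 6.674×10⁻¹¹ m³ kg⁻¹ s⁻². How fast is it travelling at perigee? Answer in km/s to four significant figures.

μ = GM = 6.674×10⁻¹¹ × 5.972×10²⁴ = 3.986×10¹⁴ m³/s².
r_p = 6371 + 1076 = 7447.0 km = 7.4470×10⁶ m.
r_a = 6371 + 36420 = 42791 km = 4.2791×10⁷ m.
Semi-major axis a = (r_p + r_a)/2 = 25119 km = 2.512×10⁷ m.
Vis-viva: v² = μ(2/r − 1/a) = 3.986×10¹⁴ × (2.686×10⁻⁷ − 3.981×10⁻⁸) = 9.117×10⁷ m²/s².
v = 9549 m/s = 9.549 km/s.

v ≈ 9.549 km/s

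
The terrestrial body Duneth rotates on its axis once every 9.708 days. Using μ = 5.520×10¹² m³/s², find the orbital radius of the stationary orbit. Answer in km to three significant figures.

T = 9.708 days = 8.388×10⁵ s.
A synchronous orbit has period T, so by Kepler's third law a = (μT²/4π²)^(1/3).
μT²/4π² = 5.520×10¹² × (8.388×10⁵)² / 39.48 = 9.837×10²² m³.
a = 4.616×10⁷ m = 46162 km.

r_sync ≈ 46200 km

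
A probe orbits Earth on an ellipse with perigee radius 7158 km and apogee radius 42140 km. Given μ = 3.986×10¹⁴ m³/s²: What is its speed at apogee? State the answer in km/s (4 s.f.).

v ≈ 1.657 km/s

Semi-major axis a = (r_p + r_a)/2 = 24649 km = 2.465×10⁷ m.
Vis-viva: v² = μ(2/r − 1/a) = 3.986×10¹⁴ × (4.746×10⁻⁸ − 4.057×10⁻⁸) = 2.747×10⁶ m²/s².
v = 1657 m/s = 1.657 km/s.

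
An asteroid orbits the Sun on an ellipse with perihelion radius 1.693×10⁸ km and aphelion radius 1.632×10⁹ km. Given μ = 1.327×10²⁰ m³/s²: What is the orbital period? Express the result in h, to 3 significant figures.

Semi-major axis a = (r_p + r_a)/2 = (1.6930×10⁸ + 1.6320×10⁹)/2 = 9.0065×10⁸ km = 9.006×10¹¹ m.
By Kepler's third law T = 2π√(a³/μ) = 2π × 7.420×10⁷ = 4.662×10⁸ s.
= 1.295×10⁵ h.

T ≈ 130000 h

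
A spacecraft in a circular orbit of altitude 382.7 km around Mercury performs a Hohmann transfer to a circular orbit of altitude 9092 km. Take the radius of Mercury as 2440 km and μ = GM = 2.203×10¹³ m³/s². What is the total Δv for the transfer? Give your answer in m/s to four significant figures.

Δv_total ≈ 1263 m/s

r₁ = 2440 + 382.7 = 2822.7 km = 2.8227×10⁶ m.
r₂ = 2440 + 9092 = 11532 km = 1.1532×10⁷ m.
Transfer ellipse a_t = (r₁ + r₂)/2 = 7.177×10⁶ m.
At r₁: circular v_c1 = √(μ/r₁) = 2794 m/s; transfer-periherm v_p = √[μ(2/r₁ − 1/a_t)] = 3541 m/s.
Δv₁ = v_p − v_c1 = 747.5 m/s.
At r₂: circular v_c2 = √(μ/r₂) = 1382 m/s; transfer-apoherm v_a = √[μ(2/r₂ − 1/a_t)] = 866.8 m/s.
Δv₂ = v_c2 − v_a = 515.4 m/s.
Total Δv = Δv₁ + Δv₂ = 1263 m/s.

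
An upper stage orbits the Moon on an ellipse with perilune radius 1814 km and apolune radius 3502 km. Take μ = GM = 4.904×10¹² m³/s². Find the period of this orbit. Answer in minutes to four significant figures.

T ≈ 204.9 minutes

Semi-major axis a = (r_p + r_a)/2 = (1814.0 + 3502.0)/2 = 2658.0 km = 2.658×10⁶ m.
By Kepler's third law T = 2π√(a³/μ) = 2π × 1.957×10³ = 1.230×10⁴ s.
= 204.9 minutes.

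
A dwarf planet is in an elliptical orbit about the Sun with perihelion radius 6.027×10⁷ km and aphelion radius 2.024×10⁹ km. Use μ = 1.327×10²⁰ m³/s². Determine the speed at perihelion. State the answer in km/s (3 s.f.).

Semi-major axis a = (r_p + r_a)/2 = 1.0421×10⁹ km = 1.042×10¹² m.
Vis-viva: v² = μ(2/r − 1/a) = 1.327×10²⁰ × (3.318×10⁻¹¹ − 9.596×10⁻¹³) = 4.276×10⁹ m²/s².
v = 65390 m/s = 65.39 km/s.

v ≈ 65.4 km/s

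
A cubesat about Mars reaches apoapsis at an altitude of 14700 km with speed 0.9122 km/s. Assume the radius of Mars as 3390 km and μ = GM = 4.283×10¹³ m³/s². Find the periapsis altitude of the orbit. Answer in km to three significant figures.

r_a = 3390 + 14700 = 18090 km = 1.809×10⁷ m.
Specific energy ε = v²/2 − μ/r = -1.952×10⁶ J/kg, so a = −μ/(2ε) = 1.097×10⁷ m.
The apsides satisfy r_p + r_a = 2a, so the periapsis radius is 2a − r_a = 3.857×10⁶ m = 3856.6 km.
Periapsis altitude = 3856.6 − 3390 = 466.64 km.

periapsis altitude ≈ 467 km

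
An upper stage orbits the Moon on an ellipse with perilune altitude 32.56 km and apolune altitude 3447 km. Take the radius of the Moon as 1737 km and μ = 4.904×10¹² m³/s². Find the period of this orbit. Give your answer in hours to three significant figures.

r_p = 1737 + 32.56 = 1769.6 km = 1.7696×10⁶ m.
r_a = 1737 + 3447 = 5184.0 km = 5.1840×10⁶ m.
Semi-major axis a = (r_p + r_a)/2 = (1769.6 + 5184.0)/2 = 3476.8 km = 3.477×10⁶ m.
By Kepler's third law T = 2π√(a³/μ) = 2π × 2.927×10³ = 1.839×10⁴ s.
= 5.109 hours.

T ≈ 5.11 hours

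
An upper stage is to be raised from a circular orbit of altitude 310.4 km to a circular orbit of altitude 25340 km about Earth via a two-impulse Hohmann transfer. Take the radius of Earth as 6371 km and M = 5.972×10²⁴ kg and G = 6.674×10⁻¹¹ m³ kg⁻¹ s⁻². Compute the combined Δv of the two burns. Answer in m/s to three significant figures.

Δv_total ≈ 3660 m/s

μ = GM = 6.674×10⁻¹¹ × 5.972×10²⁴ = 3.986×10¹⁴ m³/s².
r₁ = 6371 + 310.4 = 6681.4 km = 6.6814×10⁶ m.
r₂ = 6371 + 25340 = 31711 km = 3.1711×10⁷ m.
Transfer ellipse a_t = (r₁ + r₂)/2 = 1.920×10⁷ m.
At r₁: circular v_c1 = √(μ/r₁) = 7724 m/s; transfer-perigee v_p = √[μ(2/r₁ − 1/a_t)] = 9927 m/s.
Δv₁ = v_p − v_c1 = 2203 m/s.
At r₂: circular v_c2 = √(μ/r₂) = 3545 m/s; transfer-apogee v_a = √[μ(2/r₂ − 1/a_t)] = 2092 m/s.
Δv₂ = v_c2 − v_a = 1454 m/s.
Total Δv = Δv₁ + Δv₂ = 3657 m/s.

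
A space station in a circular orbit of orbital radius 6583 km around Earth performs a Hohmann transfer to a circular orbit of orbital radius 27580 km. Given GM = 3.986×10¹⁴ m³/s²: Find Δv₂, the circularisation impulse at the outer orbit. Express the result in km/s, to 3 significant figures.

Δv ≈ 1.44 km/s

r₁ = 6583 km = 6.583×10⁶ m.
r₂ = 27580 km = 2.758×10⁷ m.
Transfer ellipse a_t = (r₁ + r₂)/2 = 1.708×10⁷ m.
At r₁: circular v_c1 = √(μ/r₁) = 7781 m/s; transfer-perigee v_p = √[μ(2/r₁ − 1/a_t)] = 9888 m/s.
At r₂: circular v_c2 = √(μ/r₂) = 3802 m/s; transfer-apogee v_a = √[μ(2/r₂ − 1/a_t)] = 2360 m/s.
Δv₂ = v_c2 − v_a = 1442 m/s.
= 1.442 km/s.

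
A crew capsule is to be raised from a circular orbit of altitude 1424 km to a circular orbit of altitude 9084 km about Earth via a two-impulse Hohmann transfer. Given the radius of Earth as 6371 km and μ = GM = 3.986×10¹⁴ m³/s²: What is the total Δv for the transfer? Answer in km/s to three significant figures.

Δv_total ≈ 2.01 km/s

r₁ = 6371 + 1424 = 7795.0 km = 7.7950×10⁶ m.
r₂ = 6371 + 9084 = 15455 km = 1.5455×10⁷ m.
Transfer ellipse a_t = (r₁ + r₂)/2 = 1.162×10⁷ m.
At r₁: circular v_c1 = √(μ/r₁) = 7151 m/s; transfer-perigee v_p = √[μ(2/r₁ − 1/a_t)] = 8245 m/s.
Δv₁ = v_p − v_c1 = 1094 m/s.
At r₂: circular v_c2 = √(μ/r₂) = 5078 m/s; transfer-apogee v_a = √[μ(2/r₂ − 1/a_t)] = 4159 m/s.
Δv₂ = v_c2 − v_a = 919.9 m/s.
Total Δv = Δv₁ + Δv₂ = 2014 m/s = 2.014 km/s.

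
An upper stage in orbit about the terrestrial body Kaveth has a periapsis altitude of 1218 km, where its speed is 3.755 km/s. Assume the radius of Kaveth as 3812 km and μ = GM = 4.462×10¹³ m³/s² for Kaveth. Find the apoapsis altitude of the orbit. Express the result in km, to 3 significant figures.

apoapsis altitude ≈ 15700 km

r_p = 3812 + 1218 = 5030.0 km = 5.030×10⁶ m.
Specific energy ε = v²/2 − μ/r = -1.821×10⁶ J/kg, so a = −μ/(2ε) = 1.225×10⁷ m.
The apsides satisfy r_p + r_a = 2a, so the apoapsis radius is 2a − r_p = 1.948×10⁷ m = 19476 km.
Apoapsis altitude = 19476 − 3812 = 15664 km.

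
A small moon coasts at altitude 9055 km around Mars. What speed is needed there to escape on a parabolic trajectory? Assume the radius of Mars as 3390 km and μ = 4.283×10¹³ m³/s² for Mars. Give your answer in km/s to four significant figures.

r = 3390 + 9055 = 12445 km = 1.2445×10⁷ m.
Escape speed v_esc = √(2μ/r) = √(2 × 4.283×10¹³ / 1.244×10⁷) = √(6.883×10⁶) = 2624 m/s.
= 2.624 km/s.

v_esc ≈ 2.624 km/s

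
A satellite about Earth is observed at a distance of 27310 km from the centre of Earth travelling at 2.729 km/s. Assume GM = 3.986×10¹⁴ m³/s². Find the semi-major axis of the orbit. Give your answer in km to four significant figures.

r = 2.731×10⁷ m.
Specific orbital energy ε = v²/2 − μ/r = (2729)²/2 − 3.986×10¹⁴/2.731×10⁷ = -1.087×10⁷ J/kg.
Since ε = −μ/(2a), a = −μ/(2ε) = 1.833×10⁷ m = 18332 km.

a ≈ 18330 km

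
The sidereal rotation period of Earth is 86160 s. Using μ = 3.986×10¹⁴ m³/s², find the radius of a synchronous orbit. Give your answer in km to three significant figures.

A synchronous orbit has period T, so by Kepler's third law a = (μT²/4π²)^(1/3).
μT²/4π² = 3.986×10¹⁴ × (8.616×10⁴)² / 39.48 = 7.495×10²² m³.
a = 4.216×10⁷ m = 42163 km.

r_sync ≈ 42200 km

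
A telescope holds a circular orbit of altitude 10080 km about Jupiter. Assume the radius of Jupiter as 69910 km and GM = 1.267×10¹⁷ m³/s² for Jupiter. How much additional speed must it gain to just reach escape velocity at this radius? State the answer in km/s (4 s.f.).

Δv ≈ 16.49 km/s

r = 69910 + 10080 = 79990 km = 7.9990×10⁷ m.
Circular speed v_c = √(μ/r) = 39800 m/s.
Escape speed v_esc = √(2μ/r) = √2 × v_c = 56280 m/s.
Δv = v_esc − v_c = 16490 m/s = 16.49 km/s.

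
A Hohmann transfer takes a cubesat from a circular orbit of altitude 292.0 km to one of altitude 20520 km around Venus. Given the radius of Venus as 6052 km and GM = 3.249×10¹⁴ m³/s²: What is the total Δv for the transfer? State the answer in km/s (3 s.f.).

r₁ = 6052 + 292.0 = 6344.0 km = 6.3440×10⁶ m.
r₂ = 6052 + 20520 = 26572 km = 2.6572×10⁷ m.
Transfer ellipse a_t = (r₁ + r₂)/2 = 1.646×10⁷ m.
At r₁: circular v_c1 = √(μ/r₁) = 7156 m/s; transfer-periapsis v_p = √[μ(2/r₁ − 1/a_t)] = 9093 m/s.
Δv₁ = v_p − v_c1 = 1937 m/s.
At r₂: circular v_c2 = √(μ/r₂) = 3497 m/s; transfer-apoapsis v_a = √[μ(2/r₂ − 1/a_t)] = 2171 m/s.
Δv₂ = v_c2 − v_a = 1326 m/s.
Total Δv = Δv₁ + Δv₂ = 3263 m/s = 3.263 km/s.

Δv_total ≈ 3.26 km/s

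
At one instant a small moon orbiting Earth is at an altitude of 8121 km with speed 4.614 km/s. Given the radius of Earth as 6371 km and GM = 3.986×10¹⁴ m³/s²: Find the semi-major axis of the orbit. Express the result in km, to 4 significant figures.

a ≈ 11820 km

r = 6371 + 8121 = 14492 km = 1.449×10⁷ m.
Specific orbital energy ε = v²/2 − μ/r = (4614)²/2 − 3.986×10¹⁴/1.449×10⁷ = -1.686×10⁷ J/kg.
Since ε = −μ/(2a), a = −μ/(2ε) = 1.182×10⁷ m = 11821 km.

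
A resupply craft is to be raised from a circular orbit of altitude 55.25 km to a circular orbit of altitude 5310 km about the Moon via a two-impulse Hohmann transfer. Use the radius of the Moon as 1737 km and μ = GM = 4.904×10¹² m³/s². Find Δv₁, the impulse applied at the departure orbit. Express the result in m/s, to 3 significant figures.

r₁ = 1737 + 55.25 = 1792.2 km = 1.7922×10⁶ m.
r₂ = 1737 + 5310 = 7047.0 km = 7.0470×10⁶ m.
Transfer ellipse a_t = (r₁ + r₂)/2 = 4.420×10⁶ m.
At r₁: circular v_c1 = √(μ/r₁) = 1654 m/s; transfer-perilune v_p = √[μ(2/r₁ − 1/a_t)] = 2089 m/s.
Δv₁ = v_p − v_c1 = 434.6 m/s.

Δv ≈ 435 m/s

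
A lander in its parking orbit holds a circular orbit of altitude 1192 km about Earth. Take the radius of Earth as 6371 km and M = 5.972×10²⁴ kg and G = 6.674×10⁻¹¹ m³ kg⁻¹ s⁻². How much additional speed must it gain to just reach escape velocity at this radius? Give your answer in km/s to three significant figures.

Δv ≈ 3.01 km/s

μ = GM = 6.674×10⁻¹¹ × 5.972×10²⁴ = 3.986×10¹⁴ m³/s².
r = 6371 + 1192 = 7563.0 km = 7.5630×10⁶ m.
Circular speed v_c = √(μ/r) = 7259 m/s.
Escape speed v_esc = √(2μ/r) = √2 × v_c = 10270 m/s.
Δv = v_esc − v_c = 3007 m/s = 3.007 km/s.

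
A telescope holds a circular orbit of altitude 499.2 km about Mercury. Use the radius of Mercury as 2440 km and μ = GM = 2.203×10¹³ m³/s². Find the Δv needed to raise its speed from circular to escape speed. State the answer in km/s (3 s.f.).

Δv ≈ 1.13 km/s

r = 2440 + 499.2 = 2939.2 km = 2.9392×10⁶ m.
Circular speed v_c = √(μ/r) = 2738 m/s.
Escape speed v_esc = √(2μ/r) = √2 × v_c = 3872 m/s.
Δv = v_esc − v_c = 1134 m/s = 1.134 km/s.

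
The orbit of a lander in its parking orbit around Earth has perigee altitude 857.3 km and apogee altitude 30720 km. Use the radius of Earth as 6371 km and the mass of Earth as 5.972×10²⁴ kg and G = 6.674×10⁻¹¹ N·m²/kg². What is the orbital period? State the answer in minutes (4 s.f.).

μ = GM = 6.674×10⁻¹¹ × 5.972×10²⁴ = 3.986×10¹⁴ m³/s².
r_p = 6371 + 857.3 = 7228.3 km = 7.2283×10⁶ m.
r_a = 6371 + 30720 = 37091 km = 3.7091×10⁷ m.
Semi-major axis a = (r_p + r_a)/2 = (7228.3 + 37091)/2 = 22160 km = 2.216×10⁷ m.
By Kepler's third law T = 2π√(a³/μ) = 2π × 5.225×10³ = 3.283×10⁴ s.
= 547.2 minutes.

T ≈ 547.2 minutes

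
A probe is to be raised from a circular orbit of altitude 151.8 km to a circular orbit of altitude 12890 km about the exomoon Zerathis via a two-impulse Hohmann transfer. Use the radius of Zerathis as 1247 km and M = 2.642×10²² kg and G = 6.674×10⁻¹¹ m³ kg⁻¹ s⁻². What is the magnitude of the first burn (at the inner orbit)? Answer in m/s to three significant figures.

Δv ≈ 392 m/s

μ = GM = 6.674×10⁻¹¹ × 2.642×10²² = 1.763×10¹² m³/s².
r₁ = 1247 + 151.8 = 1398.8 km = 1.3988×10⁶ m.
r₂ = 1247 + 12890 = 14137 km = 1.4137×10⁷ m.
Transfer ellipse a_t = (r₁ + r₂)/2 = 7.768×10⁶ m.
At r₁: circular v_c1 = √(μ/r₁) = 1123 m/s; transfer-periapsis v_p = √[μ(2/r₁ − 1/a_t)] = 1515 m/s.
Δv₁ = v_p − v_c1 = 391.9 m/s.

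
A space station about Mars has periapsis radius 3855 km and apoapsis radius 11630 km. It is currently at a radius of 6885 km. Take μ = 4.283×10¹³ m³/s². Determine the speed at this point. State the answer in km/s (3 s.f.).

v ≈ 2.63 km/s

Semi-major axis a = (r_p + r_a)/2 = 7742.5 km = 7.742×10⁶ m.
Vis-viva: v² = μ(2/r − 1/a) = 4.283×10¹³ × (2.905×10⁻⁷ − 1.292×10⁻⁷) = 6.910×10⁶ m²/s².
v = 2629 m/s = 2.629 km/s.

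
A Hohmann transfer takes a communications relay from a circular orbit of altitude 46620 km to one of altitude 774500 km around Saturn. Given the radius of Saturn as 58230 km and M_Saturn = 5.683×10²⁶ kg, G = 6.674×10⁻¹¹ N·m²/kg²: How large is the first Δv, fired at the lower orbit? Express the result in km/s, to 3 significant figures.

Δv ≈ 6.33 km/s

μ = GM = 6.674×10⁻¹¹ × 5.683×10²⁶ = 3.793×10¹⁶ m³/s².
r₁ = 58230 + 46620 = 104850 km = 1.0485×10⁸ m.
r₂ = 58230 + 774500 = 832730 km = 8.3273×10⁸ m.
Transfer ellipse a_t = (r₁ + r₂)/2 = 4.688×10⁸ m.
At r₁: circular v_c1 = √(μ/r₁) = 19020 m/s; transfer-perikrone v_p = √[μ(2/r₁ − 1/a_t)] = 25350 m/s.
Δv₁ = v_p − v_c1 = 6330 m/s.
= 6.330 km/s.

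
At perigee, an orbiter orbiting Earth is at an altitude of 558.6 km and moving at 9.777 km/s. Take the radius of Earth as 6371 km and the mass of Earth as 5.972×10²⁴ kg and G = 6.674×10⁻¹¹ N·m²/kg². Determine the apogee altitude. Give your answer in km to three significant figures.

μ = GM = 6.674×10⁻¹¹ × 5.972×10²⁴ = 3.986×10¹⁴ m³/s².
r_p = 6371 + 558.6 = 6929.6 km = 6.930×10⁶ m.
Specific energy ε = v²/2 − μ/r = -9.722×10⁶ J/kg, so a = −μ/(2ε) = 2.050×10⁷ m.
The apsides satisfy r_p + r_a = 2a, so the apogee radius is 2a − r_p = 3.407×10⁷ m = 34066 km.
Apogee altitude = 34066 − 6371 = 27695 km.

apogee altitude ≈ 27700 km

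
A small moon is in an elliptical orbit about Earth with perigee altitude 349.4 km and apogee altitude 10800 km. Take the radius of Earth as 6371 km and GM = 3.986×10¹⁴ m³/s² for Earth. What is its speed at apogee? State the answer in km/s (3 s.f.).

v ≈ 3.61 km/s

r_p = 6371 + 349.4 = 6720.4 km = 6.7204×10⁶ m.
r_a = 6371 + 10800 = 17171 km = 1.7171×10⁷ m.
Semi-major axis a = (r_p + r_a)/2 = 11946 km = 1.195×10⁷ m.
Vis-viva: v² = μ(2/r − 1/a) = 3.986×10¹⁴ × (1.165×10⁻⁷ − 8.371×10⁻⁸) = 1.306×10⁷ m²/s².
v = 3614 m/s = 3.614 km/s.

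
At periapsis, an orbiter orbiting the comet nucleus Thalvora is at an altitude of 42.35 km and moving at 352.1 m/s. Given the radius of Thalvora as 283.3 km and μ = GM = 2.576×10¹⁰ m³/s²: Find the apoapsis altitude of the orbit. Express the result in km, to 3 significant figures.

apoapsis altitude ≈ 896 km

r_p = 283.3 + 42.35 = 325.65 km = 3.257×10⁵ m.
Specific energy ε = v²/2 − μ/r = -1.712×10⁴ J/kg, so a = −μ/(2ε) = 7.525×10⁵ m.
The apsides satisfy r_p + r_a = 2a, so the apoapsis radius is 2a − r_p = 1.179×10⁶ m = 1179.4 km.
Apoapsis altitude = 1179.4 − 283.3 = 896.06 km.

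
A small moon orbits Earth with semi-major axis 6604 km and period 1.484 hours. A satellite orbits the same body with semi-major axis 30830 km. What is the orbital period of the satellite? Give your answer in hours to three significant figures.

T₂ ≈ 15.0 hours

Kepler's third law: T² ∝ a³, so T₂ = T₁ (a₂/a₁)^(3/2).
a₂/a₁ = 4.668, (a₂/a₁)^(3/2) = 10.09.
T₂ = 1.484 × 10.09 = 14.97 hours.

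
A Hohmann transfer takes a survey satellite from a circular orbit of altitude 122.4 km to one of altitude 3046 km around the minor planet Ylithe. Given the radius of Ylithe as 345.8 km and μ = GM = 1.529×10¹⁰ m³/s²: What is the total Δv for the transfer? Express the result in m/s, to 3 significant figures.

Δv_total ≈ 92.9 m/s

r₁ = 345.8 + 122.4 = 468.20 km = 4.6820×10⁵ m.
r₂ = 345.8 + 3046 = 3391.8 km = 3.3918×10⁶ m.
Transfer ellipse a_t = (r₁ + r₂)/2 = 1.930×10⁶ m.
At r₁: circular v_c1 = √(μ/r₁) = 180.7 m/s; transfer-periapsis v_p = √[μ(2/r₁ − 1/a_t)] = 239.6 m/s.
Δv₁ = v_p − v_c1 = 58.85 m/s.
At r₂: circular v_c2 = √(μ/r₂) = 67.14 m/s; transfer-apoapsis v_a = √[μ(2/r₂ − 1/a_t)] = 33.07 m/s.
Δv₂ = v_c2 − v_a = 34.07 m/s.
Total Δv = Δv₁ + Δv₂ = 92.92 m/s.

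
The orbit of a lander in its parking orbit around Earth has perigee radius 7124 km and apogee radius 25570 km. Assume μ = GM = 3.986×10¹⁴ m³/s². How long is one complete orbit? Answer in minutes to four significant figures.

Semi-major axis a = (r_p + r_a)/2 = (7124.0 + 25570)/2 = 16347 km = 1.635×10⁷ m.
By Kepler's third law T = 2π√(a³/μ) = 2π × 3.310×10³ = 2.080×10⁴ s.
= 346.7 minutes.

T ≈ 346.7 minutes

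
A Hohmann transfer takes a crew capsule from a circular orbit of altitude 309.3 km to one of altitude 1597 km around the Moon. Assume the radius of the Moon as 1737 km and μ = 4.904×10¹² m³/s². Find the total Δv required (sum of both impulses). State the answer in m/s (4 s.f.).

Δv_total ≈ 330.4 m/s

r₁ = 1737 + 309.3 = 2046.3 km = 2.0463×10⁶ m.
r₂ = 1737 + 1597 = 3334.0 km = 3.3340×10⁶ m.
Transfer ellipse a_t = (r₁ + r₂)/2 = 2.690×10⁶ m.
At r₁: circular v_c1 = √(μ/r₁) = 1548 m/s; transfer-perilune v_p = √[μ(2/r₁ − 1/a_t)] = 1723 m/s.
Δv₁ = v_p − v_c1 = 175.3 m/s.
At r₂: circular v_c2 = √(μ/r₂) = 1213 m/s; transfer-apolune v_a = √[μ(2/r₂ − 1/a_t)] = 1058 m/s.
Δv₂ = v_c2 − v_a = 155.0 m/s.
Total Δv = Δv₁ + Δv₂ = 330.4 m/s.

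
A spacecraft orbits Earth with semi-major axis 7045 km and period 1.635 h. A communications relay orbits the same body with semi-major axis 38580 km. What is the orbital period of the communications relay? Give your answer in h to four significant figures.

Kepler's third law: T² ∝ a³, so T₂ = T₁ (a₂/a₁)^(3/2).
a₂/a₁ = 5.476, (a₂/a₁)^(3/2) = 12.82.
T₂ = 1.635 × 12.82 = 20.95 h.

T₂ ≈ 20.95 h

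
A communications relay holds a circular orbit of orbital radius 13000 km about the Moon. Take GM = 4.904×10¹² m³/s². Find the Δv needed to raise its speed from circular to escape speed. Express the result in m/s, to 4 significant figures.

Δv ≈ 254.4 m/s

r = 13000 km = 1.300×10⁷ m.
Circular speed v_c = √(μ/r) = 614.2 m/s.
Escape speed v_esc = √(2μ/r) = √2 × v_c = 868.6 m/s.
Δv = v_esc − v_c = 254.4 m/s.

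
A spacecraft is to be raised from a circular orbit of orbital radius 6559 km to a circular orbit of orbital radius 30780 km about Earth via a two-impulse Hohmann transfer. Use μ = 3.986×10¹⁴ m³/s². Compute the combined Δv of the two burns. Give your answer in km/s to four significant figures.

r₁ = 6559 km = 6.559×10⁶ m.
r₂ = 30780 km = 3.078×10⁷ m.
Transfer ellipse a_t = (r₁ + r₂)/2 = 1.867×10⁷ m.
At r₁: circular v_c1 = √(μ/r₁) = 7796 m/s; transfer-perigee v_p = √[μ(2/r₁ − 1/a_t)] = 10010 m/s.
Δv₁ = v_p − v_c1 = 2214 m/s.
At r₂: circular v_c2 = √(μ/r₂) = 3599 m/s; transfer-apogee v_a = √[μ(2/r₂ − 1/a_t)] = 2133 m/s.
Δv₂ = v_c2 − v_a = 1466 m/s.
Total Δv = Δv₁ + Δv₂ = 3680 m/s = 3.680 km/s.

Δv_total ≈ 3.680 km/s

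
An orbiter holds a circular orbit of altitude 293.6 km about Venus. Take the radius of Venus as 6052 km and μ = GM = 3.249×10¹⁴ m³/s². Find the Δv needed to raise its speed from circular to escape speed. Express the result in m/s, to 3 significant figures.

Δv ≈ 2960 m/s

r = 6052 + 293.6 = 6345.6 km = 6.3456×10⁶ m.
Circular speed v_c = √(μ/r) = 7155 m/s.
Escape speed v_esc = √(2μ/r) = √2 × v_c = 10120 m/s.
Δv = v_esc − v_c = 2964 m/s.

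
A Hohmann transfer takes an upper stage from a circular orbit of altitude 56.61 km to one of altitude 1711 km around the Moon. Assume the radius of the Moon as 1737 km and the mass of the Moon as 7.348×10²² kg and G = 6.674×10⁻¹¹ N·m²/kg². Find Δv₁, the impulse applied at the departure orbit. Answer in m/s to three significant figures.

Δv ≈ 243 m/s

μ = GM = 6.674×10⁻¹¹ × 7.348×10²² = 4.904×10¹² m³/s².
r₁ = 1737 + 56.61 = 1793.6 km = 1.7936×10⁶ m.
r₂ = 1737 + 1711 = 3448.0 km = 3.4480×10⁶ m.
Transfer ellipse a_t = (r₁ + r₂)/2 = 2.621×10⁶ m.
At r₁: circular v_c1 = √(μ/r₁) = 1654 m/s; transfer-perilune v_p = √[μ(2/r₁ − 1/a_t)] = 1897 m/s.
Δv₁ = v_p − v_c1 = 243.1 m/s.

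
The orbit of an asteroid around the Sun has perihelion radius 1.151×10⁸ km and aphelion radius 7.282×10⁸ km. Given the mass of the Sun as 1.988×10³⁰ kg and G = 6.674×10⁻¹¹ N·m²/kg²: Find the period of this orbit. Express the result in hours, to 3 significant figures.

T ≈ 41500 hours

μ = GM = 6.674×10⁻¹¹ × 1.988×10³⁰ = 1.327×10²⁰ m³/s².
Semi-major axis a = (r_p + r_a)/2 = (1.1510×10⁸ + 7.2820×10⁸)/2 = 4.2165×10⁸ km = 4.216×10¹¹ m.
By Kepler's third law T = 2π√(a³/μ) = 2π × 2.377×10⁷ = 1.494×10⁸ s.
= 41490 hours.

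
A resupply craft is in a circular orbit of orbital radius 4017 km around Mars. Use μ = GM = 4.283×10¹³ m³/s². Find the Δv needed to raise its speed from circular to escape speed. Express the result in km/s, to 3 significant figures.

r = 4017 km = 4.017×10⁶ m.
Circular speed v_c = √(μ/r) = 3265 m/s.
Escape speed v_esc = √(2μ/r) = √2 × v_c = 4618 m/s.
Δv = v_esc − v_c = 1353 m/s = 1.353 km/s.

Δv ≈ 1.35 km/s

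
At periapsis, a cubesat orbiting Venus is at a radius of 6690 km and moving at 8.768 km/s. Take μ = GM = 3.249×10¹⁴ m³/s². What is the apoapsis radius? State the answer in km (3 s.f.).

r_p = 6.690×10⁶ m.
Specific energy ε = v²/2 − μ/r = -1.013×10⁷ J/kg, so a = −μ/(2ε) = 1.604×10⁷ m.
The apsides satisfy r_p + r_a = 2a, so the apoapsis radius is 2a − r_p = 2.540×10⁷ m = 25395 km.

apoapsis radius ≈ 25400 km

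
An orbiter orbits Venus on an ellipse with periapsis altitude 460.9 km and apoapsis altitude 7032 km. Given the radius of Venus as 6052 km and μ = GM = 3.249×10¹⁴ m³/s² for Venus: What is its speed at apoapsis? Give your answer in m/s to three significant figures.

v ≈ 4060 m/s

r_p = 6052 + 460.9 = 6512.9 km = 6.5129×10⁶ m.
r_a = 6052 + 7032 = 13084 km = 1.3084×10⁷ m.
Semi-major axis a = (r_p + r_a)/2 = 9798.5 km = 9.798×10⁶ m.
Vis-viva: v² = μ(2/r − 1/a) = 3.249×10¹⁴ × (1.529×10⁻⁷ − 1.021×10⁻⁷) = 1.651×10⁷ m²/s².
v = 4063 m/s.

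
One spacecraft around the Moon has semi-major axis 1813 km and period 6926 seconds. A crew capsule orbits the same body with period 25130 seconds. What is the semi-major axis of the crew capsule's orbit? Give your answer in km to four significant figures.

Kepler's third law: a³ ∝ T², so a₂ = a₁ (T₂/T₁)^(2/3).
T₂/T₁ = 3.628, (T₂/T₁)^(2/3) = 2.361.
a₂ = 1813 × 2.361 = 4281 km.

a₂ ≈ 4281 km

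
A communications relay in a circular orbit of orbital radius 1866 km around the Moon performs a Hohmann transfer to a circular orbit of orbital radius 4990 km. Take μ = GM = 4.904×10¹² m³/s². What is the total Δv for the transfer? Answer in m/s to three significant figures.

r₁ = 1866 km = 1.866×10⁶ m.
r₂ = 4990 km = 4.990×10⁶ m.
Transfer ellipse a_t = (r₁ + r₂)/2 = 3.428×10⁶ m.
At r₁: circular v_c1 = √(μ/r₁) = 1621 m/s; transfer-perilune v_p = √[μ(2/r₁ − 1/a_t)] = 1956 m/s.
Δv₁ = v_p − v_c1 = 334.8 m/s.
At r₂: circular v_c2 = √(μ/r₂) = 991.3 m/s; transfer-apolune v_a = √[μ(2/r₂ − 1/a_t)] = 731.4 m/s.
Δv₂ = v_c2 − v_a = 259.9 m/s.
Total Δv = Δv₁ + Δv₂ = 594.7 m/s.

Δv_total ≈ 595 m/s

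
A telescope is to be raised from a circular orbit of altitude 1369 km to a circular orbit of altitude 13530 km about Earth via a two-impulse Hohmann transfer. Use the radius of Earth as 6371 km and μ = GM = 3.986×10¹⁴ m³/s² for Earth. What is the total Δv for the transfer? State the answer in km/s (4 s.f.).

r₁ = 6371 + 1369 = 7740.0 km = 7.7400×10⁶ m.
r₂ = 6371 + 13530 = 19901 km = 1.9901×10⁷ m.
Transfer ellipse a_t = (r₁ + r₂)/2 = 1.382×10⁷ m.
At r₁: circular v_c1 = √(μ/r₁) = 7176 m/s; transfer-perigee v_p = √[μ(2/r₁ − 1/a_t)] = 8611 m/s.
Δv₁ = v_p − v_c1 = 1435 m/s.
At r₂: circular v_c2 = √(μ/r₂) = 4475 m/s; transfer-apogee v_a = √[μ(2/r₂ − 1/a_t)] = 3349 m/s.
Δv₂ = v_c2 − v_a = 1126 m/s.
Total Δv = Δv₁ + Δv₂ = 2561 m/s = 2.561 km/s.

Δv_total ≈ 2.561 km/s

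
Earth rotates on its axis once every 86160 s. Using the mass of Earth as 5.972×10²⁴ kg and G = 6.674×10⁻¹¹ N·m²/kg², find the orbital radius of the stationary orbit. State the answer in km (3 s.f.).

r_sync ≈ 42200 km

μ = GM = 6.674×10⁻¹¹ × 5.972×10²⁴ = 3.986×10¹⁴ m³/s².
A synchronous orbit has period T, so by Kepler's third law a = (μT²/4π²)^(1/3).
μT²/4π² = 3.986×10¹⁴ × (8.616×10⁴)² / 39.48 = 7.495×10²² m³.
a = 4.216×10⁷ m = 42162 km.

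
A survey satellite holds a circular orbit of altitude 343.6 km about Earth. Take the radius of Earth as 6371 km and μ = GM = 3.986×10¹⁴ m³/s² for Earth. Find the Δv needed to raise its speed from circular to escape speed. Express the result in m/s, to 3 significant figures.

r = 6371 + 343.6 = 6714.6 km = 6.7146×10⁶ m.
Circular speed v_c = √(μ/r) = 7705 m/s.
Escape speed v_esc = √(2μ/r) = √2 × v_c = 10900 m/s.
Δv = v_esc − v_c = 3191 m/s.

Δv ≈ 3190 m/s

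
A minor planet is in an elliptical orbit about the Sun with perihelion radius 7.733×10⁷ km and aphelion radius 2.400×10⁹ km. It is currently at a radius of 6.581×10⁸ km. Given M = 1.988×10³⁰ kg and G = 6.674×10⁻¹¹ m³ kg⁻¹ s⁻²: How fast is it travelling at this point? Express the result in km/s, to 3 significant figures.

v ≈ 17.2 km/s

μ = GM = 6.674×10⁻¹¹ × 1.988×10³⁰ = 1.327×10²⁰ m³/s².
Semi-major axis a = (r_p + r_a)/2 = 1.2387×10⁹ km = 1.239×10¹² m.
Vis-viva: v² = μ(2/r − 1/a) = 1.327×10²⁰ × (3.039×10⁻¹² − 8.073×10⁻¹³) = 2.961×10⁸ m²/s².
v = 17210 m/s = 17.21 km/s.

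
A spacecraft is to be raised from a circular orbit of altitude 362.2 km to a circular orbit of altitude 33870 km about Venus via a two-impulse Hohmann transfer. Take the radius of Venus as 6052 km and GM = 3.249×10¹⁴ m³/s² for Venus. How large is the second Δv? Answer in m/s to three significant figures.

r₁ = 6052 + 362.2 = 6414.2 km = 6.4142×10⁶ m.
r₂ = 6052 + 33870 = 39922 km = 3.9922×10⁷ m.
Transfer ellipse a_t = (r₁ + r₂)/2 = 2.317×10⁷ m.
At r₁: circular v_c1 = √(μ/r₁) = 7117 m/s; transfer-periapsis v_p = √[μ(2/r₁ − 1/a_t)] = 9343 m/s.
At r₂: circular v_c2 = √(μ/r₂) = 2853 m/s; transfer-apoapsis v_a = √[μ(2/r₂ − 1/a_t)] = 1501 m/s.
Δv₂ = v_c2 − v_a = 1352 m/s.

Δv ≈ 1350 m/s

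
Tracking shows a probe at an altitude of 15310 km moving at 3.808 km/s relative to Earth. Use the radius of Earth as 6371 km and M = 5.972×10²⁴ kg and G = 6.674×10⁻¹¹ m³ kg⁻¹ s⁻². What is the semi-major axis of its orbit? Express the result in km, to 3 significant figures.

a ≈ 17900 km

μ = GM = 6.674×10⁻¹¹ × 5.972×10²⁴ = 3.986×10¹⁴ m³/s².
r = 6371 + 15310 = 21681 km = 2.168×10⁷ m.
Specific orbital energy ε = v²/2 − μ/r = (3808)²/2 − 3.986×10¹⁴/2.168×10⁷ = -1.113×10⁷ J/kg.
Since ε = −μ/(2a), a = −μ/(2ε) = 1.790×10⁷ m = 17900 km.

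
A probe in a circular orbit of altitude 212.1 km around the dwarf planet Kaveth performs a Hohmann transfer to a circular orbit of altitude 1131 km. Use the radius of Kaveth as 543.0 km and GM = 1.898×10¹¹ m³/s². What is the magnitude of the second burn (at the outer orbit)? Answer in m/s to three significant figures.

Δv ≈ 71.2 m/s

r₁ = 543.0 + 212.1 = 755.10 km = 7.5510×10⁵ m.
r₂ = 543.0 + 1131 = 1674.0 km = 1.6740×10⁶ m.
Transfer ellipse a_t = (r₁ + r₂)/2 = 1.215×10⁶ m.
At r₁: circular v_c1 = √(μ/r₁) = 501.4 m/s; transfer-periapsis v_p = √[μ(2/r₁ − 1/a_t)] = 588.6 m/s.
At r₂: circular v_c2 = √(μ/r₂) = 336.7 m/s; transfer-apoapsis v_a = √[μ(2/r₂ − 1/a_t)] = 265.5 m/s.
Δv₂ = v_c2 − v_a = 71.22 m/s.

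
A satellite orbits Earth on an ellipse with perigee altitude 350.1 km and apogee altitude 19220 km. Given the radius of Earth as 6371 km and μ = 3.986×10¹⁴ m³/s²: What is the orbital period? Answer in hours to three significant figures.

r_p = 6371 + 350.1 = 6721.1 km = 6.7211×10⁶ m.
r_a = 6371 + 19220 = 25591 km = 2.5591×10⁷ m.
Semi-major axis a = (r_p + r_a)/2 = (6721.1 + 25591)/2 = 16156 km = 1.616×10⁷ m.
By Kepler's third law T = 2π√(a³/μ) = 2π × 3.253×10³ = 2.044×10⁴ s.
= 5.677 hours.

T ≈ 5.68 hours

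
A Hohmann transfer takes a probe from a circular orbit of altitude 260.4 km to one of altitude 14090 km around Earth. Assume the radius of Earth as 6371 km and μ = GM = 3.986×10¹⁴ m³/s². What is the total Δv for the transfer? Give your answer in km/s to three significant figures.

r₁ = 6371 + 260.4 = 6631.4 km = 6.6314×10⁶ m.
r₂ = 6371 + 14090 = 20461 km = 2.0461×10⁷ m.
Transfer ellipse a_t = (r₁ + r₂)/2 = 1.355×10⁷ m.
At r₁: circular v_c1 = √(μ/r₁) = 7753 m/s; transfer-perigee v_p = √[μ(2/r₁ − 1/a_t)] = 9528 m/s.
Δv₁ = v_p − v_c1 = 1775 m/s.
At r₂: circular v_c2 = √(μ/r₂) = 4414 m/s; transfer-apogee v_a = √[μ(2/r₂ − 1/a_t)] = 3088 m/s.
Δv₂ = v_c2 − v_a = 1326 m/s.
Total Δv = Δv₁ + Δv₂ = 3101 m/s = 3.101 km/s.

Δv_total ≈ 3.10 km/s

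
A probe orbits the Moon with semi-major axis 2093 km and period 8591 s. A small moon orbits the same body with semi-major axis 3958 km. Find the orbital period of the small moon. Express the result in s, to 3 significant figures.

Kepler's third law: T² ∝ a³, so T₂ = T₁ (a₂/a₁)^(3/2).
a₂/a₁ = 1.891, (a₂/a₁)^(3/2) = 2.601.
T₂ = 8591 × 2.601 = 22340 s.

T₂ ≈ 22300 s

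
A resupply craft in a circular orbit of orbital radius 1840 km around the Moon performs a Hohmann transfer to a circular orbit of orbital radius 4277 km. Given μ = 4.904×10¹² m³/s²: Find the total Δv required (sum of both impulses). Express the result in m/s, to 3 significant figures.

r₁ = 1840 km = 1.840×10⁶ m.
r₂ = 4277 km = 4.277×10⁶ m.
Transfer ellipse a_t = (r₁ + r₂)/2 = 3.058×10⁶ m.
At r₁: circular v_c1 = √(μ/r₁) = 1633 m/s; transfer-perilune v_p = √[μ(2/r₁ − 1/a_t)] = 1931 m/s.
Δv₁ = v_p − v_c1 = 298.0 m/s.
At r₂: circular v_c2 = √(μ/r₂) = 1071 m/s; transfer-apolune v_a = √[μ(2/r₂ − 1/a_t)] = 830.5 m/s.
Δv₂ = v_c2 − v_a = 240.3 m/s.
Total Δv = Δv₁ + Δv₂ = 538.3 m/s.

Δv_total ≈ 538 m/s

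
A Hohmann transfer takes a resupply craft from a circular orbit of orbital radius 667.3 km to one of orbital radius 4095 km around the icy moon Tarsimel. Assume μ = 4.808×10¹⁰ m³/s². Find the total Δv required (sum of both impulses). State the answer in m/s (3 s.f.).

Δv_total ≈ 135 m/s

r₁ = 667.3 km = 6.673×10⁵ m.
r₂ = 4095 km = 4.095×10⁶ m.
Transfer ellipse a_t = (r₁ + r₂)/2 = 2.381×10⁶ m.
At r₁: circular v_c1 = √(μ/r₁) = 268.4 m/s; transfer-periapsis v_p = √[μ(2/r₁ − 1/a_t)] = 352.0 m/s.
Δv₁ = v_p − v_c1 = 83.59 m/s.
At r₂: circular v_c2 = √(μ/r₂) = 108.4 m/s; transfer-apoapsis v_a = √[μ(2/r₂ − 1/a_t)] = 57.36 m/s.
Δv₂ = v_c2 − v_a = 50.99 m/s.
Total Δv = Δv₁ + Δv₂ = 134.6 m/s.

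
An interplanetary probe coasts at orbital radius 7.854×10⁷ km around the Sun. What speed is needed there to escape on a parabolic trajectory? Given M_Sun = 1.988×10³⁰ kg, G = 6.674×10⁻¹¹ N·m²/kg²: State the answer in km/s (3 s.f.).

v_esc ≈ 58.1 km/s

μ = GM = 6.674×10⁻¹¹ × 1.988×10³⁰ = 1.327×10²⁰ m³/s².
r = 7.854×10⁷ km = 7.854×10¹⁰ m.
Escape speed v_esc = √(2μ/r) = √(2 × 1.327×10²⁰ / 7.854×10¹⁰) = √(3.379×10⁹) = 58130 m/s.
= 58.13 km/s.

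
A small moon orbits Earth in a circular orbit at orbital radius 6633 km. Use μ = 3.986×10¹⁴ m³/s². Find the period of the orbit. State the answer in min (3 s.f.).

r = 6633 km = 6.633×10⁶ m.
Kepler's third law: T = 2π√(r³/μ) = 2π√((6.633×10⁶)³ / 3.986×10¹⁴).
r³/μ = 7.321×10⁵ s², so T = 2π × 8.557×10² = 5.376×10³ s.
Converting: 5.376×10³ s ÷ 60.00 = 89.60 min.

T ≈ 89.6 min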